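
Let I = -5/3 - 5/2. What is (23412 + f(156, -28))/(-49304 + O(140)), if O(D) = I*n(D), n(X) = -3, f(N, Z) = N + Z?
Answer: -47080/98583 ≈ -0.47757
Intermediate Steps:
I = -25/6 (I = -5*1/3 - 5*1/2 = -5/3 - 5/2 = -25/6 ≈ -4.1667)
O(D) = 25/2 (O(D) = -25/6*(-3) = 25/2)
(23412 + f(156, -28))/(-49304 + O(140)) = (23412 + (156 - 28))/(-49304 + 25/2) = (23412 + 128)/(-98583/2) = 23540*(-2/98583) = -47080/98583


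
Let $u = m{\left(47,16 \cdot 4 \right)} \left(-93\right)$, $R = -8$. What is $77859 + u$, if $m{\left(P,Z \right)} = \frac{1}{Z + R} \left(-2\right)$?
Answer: $\frac{2180145}{28} \approx 77862.0$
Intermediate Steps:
$m{\left(P,Z \right)} = - \frac{2}{-8 + Z}$ ($m{\left(P,Z \right)} = \frac{1}{Z - 8} \left(-2\right) = \frac{1}{-8 + Z} \left(-2\right) = - \frac{2}{-8 + Z}$)
$u = \frac{93}{28}$ ($u = - \frac{2}{-8 + 16 \cdot 4} \left(-93\right) = - \frac{2}{-8 + 64} \left(-93\right) = - \frac{2}{56} \left(-93\right) = \left(-2\right) \frac{1}{56} \left(-93\right) = \left(- \frac{1}{28}\right) \left(-93\right) = \frac{93}{28} \approx 3.3214$)
$77859 + u = 77859 + \frac{93}{28} = \frac{2180145}{28}$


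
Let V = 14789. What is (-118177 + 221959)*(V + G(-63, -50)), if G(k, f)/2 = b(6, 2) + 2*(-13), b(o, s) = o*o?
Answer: 1536907638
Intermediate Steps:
b(o, s) = o²
G(k, f) = 20 (G(k, f) = 2*(6² + 2*(-13)) = 2*(36 - 26) = 2*10 = 20)
(-118177 + 221959)*(V + G(-63, -50)) = (-118177 + 221959)*(14789 + 20) = 103782*14809 = 1536907638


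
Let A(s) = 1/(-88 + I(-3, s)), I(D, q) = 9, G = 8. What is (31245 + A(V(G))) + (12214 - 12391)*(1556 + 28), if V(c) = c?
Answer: -19680718/79 ≈ -2.4912e+5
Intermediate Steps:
A(s) = -1/79 (A(s) = 1/(-88 + 9) = 1/(-79) = -1/79)
(31245 + A(V(G))) + (12214 - 12391)*(1556 + 28) = (31245 - 1/79) + (12214 - 12391)*(1556 + 28) = 2468354/79 - 177*1584 = 2468354/79 - 280368 = -19680718/79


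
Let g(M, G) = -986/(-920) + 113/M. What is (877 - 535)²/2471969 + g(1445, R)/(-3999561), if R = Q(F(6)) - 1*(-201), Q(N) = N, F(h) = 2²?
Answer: 62189572646446823/1314349969697660460 ≈ 0.047316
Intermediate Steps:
F(h) = 4
R = 205 (R = 4 - 1*(-201) = 4 + 201 = 205)
g(M, G) = 493/460 + 113/M (g(M, G) = -986*(-1/920) + 113/M = 493/460 + 113/M)
(877 - 535)²/2471969 + g(1445, R)/(-3999561) = (877 - 535)²/2471969 + (493/460 + 113/1445)/(-3999561) = 342²*(1/2471969) + (493/460 + 113*(1/1445))*(-1/3999561) = 116964*(1/2471969) + (493/460 + 113/1445)*(-1/3999561) = 116964/2471969 + (152873/132940)*(-1/3999561) = 116964/2471969 - 152873/531701639340 = 62189572646446823/1314349969697660460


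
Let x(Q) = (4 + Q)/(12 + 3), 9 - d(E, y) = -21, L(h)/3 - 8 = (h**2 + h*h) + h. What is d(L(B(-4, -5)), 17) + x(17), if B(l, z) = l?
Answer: 157/5 ≈ 31.400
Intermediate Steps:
L(h) = 24 + 3*h + 6*h**2 (L(h) = 24 + 3*((h**2 + h*h) + h) = 24 + 3*((h**2 + h**2) + h) = 24 + 3*(2*h**2 + h) = 24 + 3*(h + 2*h**2) = 24 + (3*h + 6*h**2) = 24 + 3*h + 6*h**2)
d(E, y) = 30 (d(E, y) = 9 - 1*(-21) = 9 + 21 = 30)
x(Q) = 4/15 + Q/15 (x(Q) = (4 + Q)/15 = (4 + Q)*(1/15) = 4/15 + Q/15)
d(L(B(-4, -5)), 17) + x(17) = 30 + (4/15 + (1/15)*17) = 30 + (4/15 + 17/15) = 30 + 7/5 = 157/5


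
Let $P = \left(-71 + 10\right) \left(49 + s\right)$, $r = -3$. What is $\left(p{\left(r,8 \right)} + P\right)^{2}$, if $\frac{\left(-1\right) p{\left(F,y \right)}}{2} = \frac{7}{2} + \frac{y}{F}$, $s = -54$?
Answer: $\frac{828100}{9} \approx 92011.0$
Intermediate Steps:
$P = 305$ ($P = \left(-71 + 10\right) \left(49 - 54\right) = \left(-61\right) \left(-5\right) = 305$)
$p{\left(F,y \right)} = -7 - \frac{2 y}{F}$ ($p{\left(F,y \right)} = - 2 \left(\frac{7}{2} + \frac{y}{F}\right) = -7 - \frac{2 y}{F}$)
$\left(p{\left(r,8 \right)} + P\right)^{2} = \left(\left(-7 - \frac{16}{-3}\right) + 305\right)^{2} = \left(\left(-7 - 16 \left(- \frac{1}{3}\right)\right) + 305\right)^{2} = \left(\left(-7 + \frac{16}{3}\right) + 305\right)^{2} = \left(- \frac{5}{3} + 305\right)^{2} = \left(\frac{910}{3}\right)^{2} = \frac{828100}{9}$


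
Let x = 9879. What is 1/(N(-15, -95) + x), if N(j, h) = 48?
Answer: 1/9927 ≈ 0.00010074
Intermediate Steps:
1/(N(-15, -95) + x) = 1/(48 + 9879) = 1/9927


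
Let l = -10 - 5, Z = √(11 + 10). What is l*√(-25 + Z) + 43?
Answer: 43 - 15*√(-25 + √21) ≈ 43.0 - 67.778*I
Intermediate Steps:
Z = √21 ≈ 4.5826
l = -15
l*√(-25 + Z) + 43 = -15*√(-25 + √21) + 43 = 43 - 15*√(-25 + √21)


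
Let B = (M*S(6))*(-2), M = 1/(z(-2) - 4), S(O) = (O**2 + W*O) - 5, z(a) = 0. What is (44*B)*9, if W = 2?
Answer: 8514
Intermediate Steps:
S(O) = -5 + O**2 + 2*O (S(O) = (O**2 + 2*O) - 5 = -5 + O**2 + 2*O)
M = -1/4 (M = 1/(0 - 4) = 1/(-4) = -1/4 ≈ -0.25000)
B = 43/2 (B = -(-5 + 6**2 + 2*6)/4*(-2) = -(-5 + 36 + 12)/4*(-2) = -1/4*43*(-2) = -43/4*(-2) = 43/2 ≈ 21.500)
(44*B)*9 = (44*(43/2))*9 = 946*9 = 8514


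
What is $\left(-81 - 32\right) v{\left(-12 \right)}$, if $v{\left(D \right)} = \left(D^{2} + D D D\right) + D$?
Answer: $180348$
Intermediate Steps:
$v{\left(D \right)} = D + D^{2} + D^{3}$ ($v{\left(D \right)} = \left(D^{2} + D^{2} D\right) + D = \left(D^{2} + D^{3}\right) + D = D + D^{2} + D^{3}$)
$\left(-81 - 32\right) v{\left(-12 \right)} = \left(-81 - 32\right) \left(- 12 \left(1 - 12 + \left(-12\right)^{2}\right)\right) = - 113 \left(- 12 \left(1 - 12 + 144\right)\right) = - 113 \left(\left(-12\right) 133\right) = \left(-113\right) \left(-1596\right) = 180348$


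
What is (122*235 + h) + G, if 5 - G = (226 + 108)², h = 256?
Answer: -82625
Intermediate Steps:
G = -111551 (G = 5 - (226 + 108)² = 5 - 1*334² = 5 - 1*111556 = 5 - 111556 = -111551)
(122*235 + h) + G = (122*235 + 256) - 111551 = (28670 + 256) - 111551 = 28926 - 111551 = -82625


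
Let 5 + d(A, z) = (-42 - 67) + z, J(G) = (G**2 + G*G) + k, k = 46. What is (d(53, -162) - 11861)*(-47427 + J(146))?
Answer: 57638613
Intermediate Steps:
J(G) = 46 + 2*G**2 (J(G) = (G**2 + G*G) + 46 = (G**2 + G**2) + 46 = 2*G**2 + 46 = 46 + 2*G**2)
d(A, z) = -114 + z (d(A, z) = -5 + ((-42 - 67) + z) = -5 + (-109 + z) = -114 + z)
(d(53, -162) - 11861)*(-47427 + J(146)) = ((-114 - 162) - 11861)*(-47427 + (46 + 2*146**2)) = (-276 - 11861)*(-47427 + (46 + 2*21316)) = -12137*(-47427 + (46 + 42632)) = -12137*(-47427 + 42678) = -12137*(-4749) = 57638613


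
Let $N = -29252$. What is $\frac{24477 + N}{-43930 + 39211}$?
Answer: $\frac{4775}{4719} \approx 1.0119$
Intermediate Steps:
$\frac{24477 + N}{-43930 + 39211} = \frac{24477 - 29252}{-43930 + 39211} = - \frac{4775}{-4719} = \left(-4775\right) \left(- \frac{1}{4719}\right) = \frac{4775}{4719}$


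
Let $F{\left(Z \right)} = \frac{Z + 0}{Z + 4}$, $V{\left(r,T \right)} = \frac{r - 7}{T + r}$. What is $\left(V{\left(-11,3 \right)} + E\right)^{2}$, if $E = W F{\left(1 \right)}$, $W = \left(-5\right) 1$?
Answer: $\frac{25}{16} \approx 1.5625$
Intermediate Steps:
$W = -5$
$V{\left(r,T \right)} = \frac{-7 + r}{T + r}$
$F{\left(Z \right)} = \frac{Z}{4 + Z}$
$E = -1$ ($E = - 5 \cdot 1 \frac{1}{4 + 1} = - 5 \cdot 1 \cdot \frac{1}{5} = \left(-5\right) \frac{1}{5} = -1$)
$\left(V{\left(-11,3 \right)} + E\right)^{2} = \left(\frac{-7 - 11}{3 - 11} - 1\right)^{2} = \left(\frac{1}{-8} \left(-18\right) - 1\right)^{2} = \left(\left(- \frac{1}{8}\right) \left(-18\right) - 1\right)^{2} = \left(\frac{9}{4} - 1\right)^{2} = \left(\frac{5}{4}\right)^{2} = \frac{25}{16}$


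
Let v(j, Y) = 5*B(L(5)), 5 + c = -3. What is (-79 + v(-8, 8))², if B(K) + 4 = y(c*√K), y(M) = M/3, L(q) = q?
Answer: 96209/9 + 2640*√5 ≈ 16593.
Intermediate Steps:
c = -8 (c = -5 - 3 = -8)
y(M) = M/3 (y(M) = M*(⅓) = M/3)
B(K) = -4 - 8*√K/3 (B(K) = -4 + (-8*√K)/3 = -4 - 8*√K/3)
v(j, Y) = -20 - 40*√5/3 (v(j, Y) = 5*(-4 - 8*√5/3) = -20 - 40*√5/3)
(-79 + v(-8, 8))² = (-79 + (-20 - 40*√5/3))² = (-99 - 40*√5/3)²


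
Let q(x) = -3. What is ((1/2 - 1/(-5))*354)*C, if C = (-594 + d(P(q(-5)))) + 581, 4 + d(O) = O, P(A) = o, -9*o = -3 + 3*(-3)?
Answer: -19411/5 ≈ -3882.2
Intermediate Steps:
o = 4/3 (o = -(-3 + 3*(-3))/9 = -(-3 - 9)/9 = -⅑*(-12) = 4/3 ≈ 1.3333)
P(A) = 4/3
d(O) = -4 + O
C = -47/3 (C = (-594 + (-4 + 4/3)) + 581 = (-594 - 8/3) + 581 = -1790/3 + 581 = -47/3 ≈ -15.667)
((1/2 - 1/(-5))*354)*C = ((1/2 - 1/(-5))*354)*(-47/3) = ((1*(½) - 1*(-⅕))*354)*(-47/3) = ((½ + ⅕)*354)*(-47/3) = ((7/10)*354)*(-47/3) = (1239/5)*(-47/3) = -19411/5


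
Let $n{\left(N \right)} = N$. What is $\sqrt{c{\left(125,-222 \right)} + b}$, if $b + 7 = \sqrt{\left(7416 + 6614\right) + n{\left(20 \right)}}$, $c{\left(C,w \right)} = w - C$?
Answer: $\sqrt{-354 + 5 \sqrt{562}} \approx 15.345 i$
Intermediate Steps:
$b = -7 + 5 \sqrt{562}$ ($b = -7 + \sqrt{\left(7416 + 6614\right) + 20} = -7 + \sqrt{14030 + 20} = -7 + \sqrt{14050} = -7 + 5 \sqrt{562} \approx 111.53$)
$\sqrt{c{\left(125,-222 \right)} + b} = \sqrt{\left(-222 - 125\right) - \left(7 - 5 \sqrt{562}\right)} = \sqrt{-347 - \left(7 - 5 \sqrt{562}\right)} = \sqrt{-354 + 5 \sqrt{562}}$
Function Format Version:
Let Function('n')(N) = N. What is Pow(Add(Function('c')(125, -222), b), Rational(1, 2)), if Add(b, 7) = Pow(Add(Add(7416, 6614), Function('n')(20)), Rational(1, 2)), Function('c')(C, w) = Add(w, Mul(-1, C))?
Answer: Pow(Add(-354, Mul(5, Pow(562, Rational(1, 2)))), Rational(1, 2)) ≈ Mul(15.345, I)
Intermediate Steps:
b = Add(-7, Mul(5, Pow(562, Rational(1, 2)))) (b = Add(-7, Pow(Add(Add(7416, 6614), 20), Rational(1, 2))) = Add(-7, Pow(Add(14030, 20), Rational(1, 2))) = Add(-7, Pow(14050, Rational(1, 2))) = Add(-7, Mul(5, Pow(562, Rational(1, 2)))) ≈ 111.53)
Pow(Add(Function('c')(125, -222), b), Rational(1, 2)) = Pow(Add(Add(-222, Mul(-1, 125)), Add(-7, Mul(5, Pow(562, Rational(1, 2))))), Rational(1, 2)) = Pow(Add(Add(-222, -125), Add(-7, Mul(5, Pow(562, Rational(1, 2))))), Rational(1, 2)) = Pow(Add(-347, Add(-7, Mul(5, Pow(562, Rational(1, 2))))), Rational(1, 2)) = Pow(Add(-354, Mul(5, Pow(562, Rational(1, 2)))), Rational(1, 2))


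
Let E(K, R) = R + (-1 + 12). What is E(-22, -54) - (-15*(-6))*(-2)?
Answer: 137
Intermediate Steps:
E(K, R) = 11 + R (E(K, R) = R + 11 = 11 + R)
E(-22, -54) - (-15*(-6))*(-2) = (11 - 54) - (-15*(-6))*(-2) = -43 - 90*(-2) = -43 - 1*(-180) = -43 + 180 = 137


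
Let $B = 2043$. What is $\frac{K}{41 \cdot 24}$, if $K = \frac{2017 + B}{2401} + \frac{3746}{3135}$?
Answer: $\frac{1551589}{529050060} \approx 0.0029328$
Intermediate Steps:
$K = \frac{3103178}{1075305}$ ($K = \frac{2017 + 2043}{2401} + \frac{3746}{3135} = 4060 \cdot \frac{1}{2401} + 3746 \cdot \frac{1}{3135} = \frac{580}{343} + \frac{3746}{3135} = \frac{3103178}{1075305} \approx 2.8859$)
$\frac{K}{41 \cdot 24} = \frac{3103178}{1075305 \cdot 41 \cdot 24} = \frac{3103178}{1075305 \cdot 984} = \frac{3103178}{1075305} \cdot \frac{1}{984} = \frac{1551589}{529050060}$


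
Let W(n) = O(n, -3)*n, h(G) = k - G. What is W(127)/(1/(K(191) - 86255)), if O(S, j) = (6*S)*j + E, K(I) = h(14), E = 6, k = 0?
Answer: 24980051640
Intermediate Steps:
h(G) = -G (h(G) = 0 - G = -G)
K(I) = -14 (K(I) = -1*14 = -14)
O(S, j) = 6 + 6*S*j (O(S, j) = (6*S)*j + 6 = 6*S*j + 6 = 6 + 6*S*j)
W(n) = n*(6 - 18*n) (W(n) = (6 + 6*n*(-3))*n = (6 - 18*n)*n = n*(6 - 18*n))
W(127)/(1/(K(191) - 86255)) = (6*127*(1 - 3*127))/(1/(-14 - 86255)) = (6*127*(1 - 381))/(1/(-86269)) = (6*127*(-380))/(-1/86269) = -289560*(-86269) = 24980051640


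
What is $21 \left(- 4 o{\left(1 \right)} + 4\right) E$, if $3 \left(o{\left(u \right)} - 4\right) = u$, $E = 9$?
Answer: $-2520$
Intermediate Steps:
$o{\left(u \right)} = 4 + \frac{u}{3}$
$21 \left(- 4 o{\left(1 \right)} + 4\right) E = 21 \left(- 4 \left(4 + \frac{1}{3} \cdot 1\right) + 4\right) 9 = 21 \left(- 4 \left(4 + \frac{1}{3}\right) + 4\right) 9 = 21 \left(\left(-4\right) \frac{13}{3} + 4\right) 9 = 21 \left(- \frac{52}{3} + 4\right) 9 = 21 \left(- \frac{40}{3}\right) 9 = \left(-280\right) 9 = -2520$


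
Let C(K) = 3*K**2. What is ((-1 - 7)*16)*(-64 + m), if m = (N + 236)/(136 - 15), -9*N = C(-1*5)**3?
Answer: 6961024/121 ≈ 57529.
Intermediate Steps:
N = -46875 (N = -(3*(-1*5)**2)**3/9 = -(3*(-5)**2)**3/9 = -(3*25)**3/9 = -1/9*75**3 = -1/9*421875 = -46875)
m = -46639/121 (m = (-46875 + 236)/(136 - 15) = -46639/121 ≈ -385.45)
((-1 - 7)*16)*(-64 + m) = ((-1 - 7)*16)*(-64 - 46639/121) = -8*16*(-54383/121) = -128*(-54383/121) = 6961024/121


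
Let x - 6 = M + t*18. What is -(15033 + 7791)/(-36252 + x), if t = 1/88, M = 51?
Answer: 334752/530857 ≈ 0.63059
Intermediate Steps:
t = 1/88 ≈ 0.011364
x = 2517/44 (x = 6 + (51 + (1/88)*18) = 6 + (51 + 9/44) = 6 + 2253/44 = 2517/44 ≈ 57.205)
-(15033 + 7791)/(-36252 + x) = -(15033 + 7791)/(-36252 + 2517/44) = -22824/(-1592571/44) = -22824*(-44)/1592571 = -1*(-334752/530857) = 334752/530857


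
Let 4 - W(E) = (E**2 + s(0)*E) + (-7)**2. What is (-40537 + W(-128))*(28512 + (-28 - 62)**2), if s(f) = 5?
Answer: -2062207512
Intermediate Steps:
W(E) = -45 - E**2 - 5*E (W(E) = 4 - ((E**2 + 5*E) + (-7)**2) = 4 - ((E**2 + 5*E) + 49) = 4 - (49 + E**2 + 5*E) = 4 + (-49 - E**2 - 5*E) = -45 - E**2 - 5*E)
(-40537 + W(-128))*(28512 + (-28 - 62)**2) = (-40537 + (-45 - 1*(-128)**2 - 5*(-128)))*(28512 + (-28 - 62)**2) = (-40537 + (-45 - 1*16384 + 640))*(28512 + (-90)**2) = (-40537 + (-45 - 16384 + 640))*(28512 + 8100) = (-40537 - 15789)*36612 = -56326*36612 = -2062207512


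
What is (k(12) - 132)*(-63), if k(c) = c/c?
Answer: 8253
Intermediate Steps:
k(c) = 1
(k(12) - 132)*(-63) = (1 - 132)*(-63) = -131*(-63) = 8253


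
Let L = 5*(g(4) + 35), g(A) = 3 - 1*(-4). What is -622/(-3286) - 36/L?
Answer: 1027/57505 ≈ 0.017859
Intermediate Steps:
g(A) = 7 (g(A) = 3 + 4 = 7)
L = 210 (L = 5*(7 + 35) = 5*42 = 210)
-622/(-3286) - 36/L = -622/(-3286) - 36/210 = -622*(-1/3286) - 36*1/210 = 311/1643 - 6/35 = 1027/57505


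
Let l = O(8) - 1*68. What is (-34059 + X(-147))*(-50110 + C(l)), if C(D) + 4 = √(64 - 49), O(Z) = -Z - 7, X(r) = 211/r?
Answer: 250914984776/147 - 5006884*√15/147 ≈ 1.7068e+9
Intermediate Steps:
O(Z) = -7 - Z
l = -83 (l = (-7 - 1*8) - 1*68 = (-7 - 8) - 68 = -15 - 68 = -83)
C(D) = -4 + √15 (C(D) = -4 + √(64 - 49) = -4 + √15)
(-34059 + X(-147))*(-50110 + C(l)) = (-34059 + 211/(-147))*(-50110 + (-4 + √15)) = (-34059 + 211*(-1/147))*(-50114 + √15) = (-34059 - 211/147)*(-50114 + √15) = -5006884*(-50114 + √15)/147 = 250914984776/147 - 5006884*√15/147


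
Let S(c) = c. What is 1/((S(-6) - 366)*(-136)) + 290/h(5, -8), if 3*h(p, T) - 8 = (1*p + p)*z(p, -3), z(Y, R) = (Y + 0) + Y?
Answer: 1222643/151776 ≈ 8.0556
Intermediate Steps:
z(Y, R) = 2*Y (z(Y, R) = Y + Y = 2*Y)
h(p, T) = 8/3 + 4*p²/3 (h(p, T) = 8/3 + ((1*p + p)*(2*p))/3 = 8/3 + ((p + p)*(2*p))/3 = 8/3 + ((2*p)*(2*p))/3 = 8/3 + (4*p²)/3 = 8/3 + 4*p²/3)
1/((S(-6) - 366)*(-136)) + 290/h(5, -8) = 1/(-6 - 366*(-136)) + 290/(8/3 + (4/3)*5²) = -1/136/(-372) + 290/(8/3 + (4/3)*25) = -1/372*(-1/136) + 290/(8/3 + 100/3) = 1/50592 + 290/36 = 1/50592 + 290*(1/36) = 1/50592 + 145/18 = 1222643/151776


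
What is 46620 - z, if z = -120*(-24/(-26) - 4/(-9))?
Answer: 1824580/39 ≈ 46784.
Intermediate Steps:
z = -6400/39 (z = -120*(-24*(-1/26) - 4*(-⅑)) = -120*(12/13 + 4/9) = -120*160/117 = -6400/39 ≈ -164.10)
46620 - z = 46620 - 1*(-6400/39) = 46620 + 6400/39 = 1824580/39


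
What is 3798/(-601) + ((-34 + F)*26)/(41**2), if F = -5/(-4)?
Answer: -13792379/2020562 ≈ -6.8260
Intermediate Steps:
F = 5/4 (F = -5*(-1/4) = 5/4 ≈ 1.2500)
3798/(-601) + ((-34 + F)*26)/(41**2) = 3798/(-601) + ((-34 + 5/4)*26)/(41**2) = 3798*(-1/601) - 131/4*26/1681 = -3798/601 - 1703/2*1/1681 = -3798/601 - 1703/3362 = -13792379/2020562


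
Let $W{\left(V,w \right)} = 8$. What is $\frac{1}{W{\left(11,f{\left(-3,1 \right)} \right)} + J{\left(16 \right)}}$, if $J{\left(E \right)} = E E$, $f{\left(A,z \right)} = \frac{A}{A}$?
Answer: $\frac{1}{264} \approx 0.0037879$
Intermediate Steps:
$f{\left(A,z \right)} = 1$
$J{\left(E \right)} = E^{2}$
$\frac{1}{W{\left(11,f{\left(-3,1 \right)} \right)} + J{\left(16 \right)}} = \frac{1}{8 + 16^{2}} = \frac{1}{8 + 256} = \frac{1}{264}$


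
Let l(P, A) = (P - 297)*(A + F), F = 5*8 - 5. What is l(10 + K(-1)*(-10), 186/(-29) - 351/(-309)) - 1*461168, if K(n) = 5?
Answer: -1407427676/2987 ≈ -4.7118e+5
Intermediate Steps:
F = 35 (F = 40 - 5 = 35)
l(P, A) = (-297 + P)*(35 + A) (l(P, A) = (P - 297)*(A + 35) = (-297 + P)*(35 + A))
l(10 + K(-1)*(-10), 186/(-29) - 351/(-309)) - 1*461168 = (-10395 - 297*(186/(-29) - 351/(-309)) + 35*(10 + 5*(-10)) + (186/(-29) - 351/(-309))*(10 + 5*(-10))) - 1*461168 = (-10395 - 297*(186*(-1/29) - 351*(-1/309)) + 35*(10 - 50) + (186*(-1/29) - 351*(-1/309))*(10 - 50)) - 461168 = (-10395 - 297*(-186/29 + 117/103) + 35*(-40) + (-186/29 + 117/103)*(-40)) - 461168 = (-10395 - 297*(-15765/2987) - 1400 - 15765/2987*(-40)) - 461168 = (-10395 + 4682205/2987 - 1400 + 630600/2987) - 461168 = -29918860/2987 - 461168 = -1407427676/2987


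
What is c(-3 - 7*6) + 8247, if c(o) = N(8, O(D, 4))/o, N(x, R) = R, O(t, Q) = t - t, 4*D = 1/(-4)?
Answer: 8247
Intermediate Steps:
D = -1/16 (D = (¼)/(-4) = (¼)*(-¼) = -1/16 ≈ -0.062500)
O(t, Q) = 0
c(o) = 0 (c(o) = 0/o = 0)
c(-3 - 7*6) + 8247 = 0 + 8247 = 8247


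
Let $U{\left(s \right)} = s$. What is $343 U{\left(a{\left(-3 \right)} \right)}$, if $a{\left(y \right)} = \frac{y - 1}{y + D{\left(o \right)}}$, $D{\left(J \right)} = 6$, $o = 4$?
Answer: $- \frac{1372}{3} \approx -457.33$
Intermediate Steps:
$a{\left(y \right)} = \frac{-1 + y}{6 + y}$ ($a{\left(y \right)} = \frac{y - 1}{y + 6} = \frac{-1 + y}{6 + y}$)
$343 U{\left(a{\left(-3 \right)} \right)} = 343 \frac{-1 - 3}{6 - 3} = 343 \cdot \frac{1}{3} \left(-4\right) = 343 \left(- \frac{4}{3}\right) = - \frac{1372}{3}$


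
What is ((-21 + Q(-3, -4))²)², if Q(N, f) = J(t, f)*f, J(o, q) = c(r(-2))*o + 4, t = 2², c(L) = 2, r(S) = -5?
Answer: 22667121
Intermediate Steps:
t = 4
J(o, q) = 4 + 2*o (J(o, q) = 2*o + 4 = 4 + 2*o)
Q(N, f) = 12*f (Q(N, f) = (4 + 2*4)*f = (4 + 8)*f = 12*f)
((-21 + Q(-3, -4))²)² = ((-21 + 12*(-4))²)² = ((-21 - 48)²)² = ((-69)²)² = 4761² = 22667121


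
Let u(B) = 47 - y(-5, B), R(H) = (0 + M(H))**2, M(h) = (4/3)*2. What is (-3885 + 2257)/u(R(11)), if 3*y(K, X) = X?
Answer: -43956/1205 ≈ -36.478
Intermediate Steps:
y(K, X) = X/3
M(h) = 8/3 (M(h) = (4*(1/3))*2 = (4/3)*2 = 8/3)
R(H) = 64/9 (R(H) = (0 + 8/3)**2 = (8/3)**2 = 64/9)
u(B) = 47 - B/3
(-3885 + 2257)/u(R(11)) = (-3885 + 2257)/(47 - 1/3*64/9) = -1628/(47 - 64/27) = -1628/1205/27 = -1628*27/1205 = -43956/1205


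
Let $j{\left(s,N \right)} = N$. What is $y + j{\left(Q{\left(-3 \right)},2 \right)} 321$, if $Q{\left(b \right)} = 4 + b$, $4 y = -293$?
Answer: $\frac{2275}{4} \approx 568.75$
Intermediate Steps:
$y = - \frac{293}{4}$ ($y = \frac{1}{4} \left(-293\right) = - \frac{293}{4} \approx -73.25$)
$y + j{\left(Q{\left(-3 \right)},2 \right)} 321 = - \frac{293}{4} + 2 \cdot 321 = - \frac{293}{4} + 642 = \frac{2275}{4}$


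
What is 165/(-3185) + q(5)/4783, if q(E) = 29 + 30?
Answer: -120256/3046771 ≈ -0.039470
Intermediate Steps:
q(E) = 59
165/(-3185) + q(5)/4783 = 165/(-3185) + 59/4783 = 165*(-1/3185) + 59*(1/4783) = -33/637 + 59/4783 = -120256/3046771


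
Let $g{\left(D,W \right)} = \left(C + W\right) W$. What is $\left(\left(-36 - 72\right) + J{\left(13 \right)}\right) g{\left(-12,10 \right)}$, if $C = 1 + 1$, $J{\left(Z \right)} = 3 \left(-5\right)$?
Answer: $-14760$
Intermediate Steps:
$J{\left(Z \right)} = -15$
$C = 2$
$g{\left(D,W \right)} = W \left(2 + W\right)$ ($g{\left(D,W \right)} = \left(2 + W\right) W = W \left(2 + W\right)$)
$\left(\left(-36 - 72\right) + J{\left(13 \right)}\right) g{\left(-12,10 \right)} = \left(\left(-36 - 72\right) - 15\right) 10 \left(2 + 10\right) = \left(\left(-36 - 72\right) - 15\right) 10 \cdot 12 = \left(-108 - 15\right) 120 = \left(-123\right) 120 = -14760$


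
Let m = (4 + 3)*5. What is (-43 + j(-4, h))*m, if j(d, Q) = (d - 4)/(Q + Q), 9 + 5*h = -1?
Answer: -1435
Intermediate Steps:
h = -2 (h = -9/5 + (⅕)*(-1) = -9/5 - ⅕ = -2)
j(d, Q) = (-4 + d)/(2*Q) (j(d, Q) = (-4 + d)/((2*Q)) = (-4 + d)*(1/(2*Q)) = (-4 + d)/(2*Q))
m = 35 (m = 7*5 = 35)
(-43 + j(-4, h))*m = (-43 + (½)*(-4 - 4)/(-2))*35 = (-43 + (½)*(-½)*(-8))*35 = (-43 + 2)*35 = -41*35 = -1435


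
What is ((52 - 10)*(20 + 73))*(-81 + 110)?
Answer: 113274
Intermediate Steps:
((52 - 10)*(20 + 73))*(-81 + 110) = (42*93)*29 = 3906*29 = 113274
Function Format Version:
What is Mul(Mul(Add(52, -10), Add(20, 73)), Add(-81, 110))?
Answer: 113274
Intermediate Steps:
Mul(Mul(Add(52, -10), Add(20, 73)), Add(-81, 110)) = Mul(Mul(42, 93), 29) = Mul(3906, 29) = 113274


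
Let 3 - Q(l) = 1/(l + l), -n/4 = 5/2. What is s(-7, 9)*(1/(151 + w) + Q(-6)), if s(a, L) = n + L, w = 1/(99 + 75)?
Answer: -974263/315300 ≈ -3.0900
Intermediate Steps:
w = 1/174 ≈ 0.0057471
n = -10 (n = -20/2 = -4*5/2 = -10)
Q(l) = 3 - 1/(2*l) (Q(l) = 3 - 1/(l + l) = 3 - 1/(2*l))
s(a, L) = -10 + L
s(-7, 9)*(1/(151 + w) + Q(-6)) = (-10 + 9)*(1/(151 + 1/174) + (3 - ½/(-6))) = -(1/(26275/174) + (3 - ½*(-⅙))) = -(174/26275 + (3 + 1/12)) = -(174/26275 + 37/12) = -1*974263/315300 = -974263/315300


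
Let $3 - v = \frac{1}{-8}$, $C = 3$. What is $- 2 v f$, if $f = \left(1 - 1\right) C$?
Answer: $0$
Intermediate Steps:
$v = \frac{25}{8}$ ($v = 3 - \frac{1}{-8} = 3 - - \frac{1}{8} = 3 + \frac{1}{8} = \frac{25}{8} \approx 3.125$)
$f = 0$ ($f = \left(1 - 1\right) 3 = 0 \cdot 3 = 0$)
$- 2 v f = \left(-2\right) \frac{25}{8} \cdot 0 = \left(- \frac{25}{4}\right) 0 = 0$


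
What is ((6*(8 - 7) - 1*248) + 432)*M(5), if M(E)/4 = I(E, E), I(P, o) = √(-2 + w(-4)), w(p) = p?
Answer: 760*I*√6 ≈ 1861.6*I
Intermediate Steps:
I(P, o) = I*√6 (I(P, o) = √(-2 - 4) = √(-6) = I*√6)
M(E) = 4*I*√6 (M(E) = 4*(I*√6) = 4*I*√6)
((6*(8 - 7) - 1*248) + 432)*M(5) = ((6*(8 - 7) - 1*248) + 432)*(4*I*√6) = ((6*1 - 248) + 432)*(4*I*√6) = ((6 - 248) + 432)*(4*I*√6) = (-242 + 432)*(4*I*√6) = 190*(4*I*√6) = 760*I*√6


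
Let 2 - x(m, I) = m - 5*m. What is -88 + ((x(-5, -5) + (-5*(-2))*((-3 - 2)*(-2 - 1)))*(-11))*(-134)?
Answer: 194480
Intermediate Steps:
x(m, I) = 2 + 4*m (x(m, I) = 2 - (m - 5*m) = 2 - (-4)*m = 2 + 4*m)
-88 + ((x(-5, -5) + (-5*(-2))*((-3 - 2)*(-2 - 1)))*(-11))*(-134) = -88 + (((2 + 4*(-5)) + (-5*(-2))*((-3 - 2)*(-2 - 1)))*(-11))*(-134) = -88 + (((2 - 20) + 10*(-5*(-3)))*(-11))*(-134) = -88 + ((-18 + 10*15)*(-11))*(-134) = -88 + ((-18 + 150)*(-11))*(-134) = -88 + (132*(-11))*(-134) = -88 - 1452*(-134) = -88 + 194568 = 194480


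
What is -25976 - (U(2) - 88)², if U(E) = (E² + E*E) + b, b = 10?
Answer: -30876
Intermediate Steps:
U(E) = 10 + 2*E² (U(E) = (E² + E*E) + 10 = (E² + E²) + 10 = 2*E² + 10 = 10 + 2*E²)
-25976 - (U(2) - 88)² = -25976 - ((10 + 2*2²) - 88)² = -25976 - ((10 + 2*4) - 88)² = -25976 - ((10 + 8) - 88)² = -25976 - (18 - 88)² = -25976 - 1*(-70)² = -25976 - 1*4900 = -25976 - 4900 = -30876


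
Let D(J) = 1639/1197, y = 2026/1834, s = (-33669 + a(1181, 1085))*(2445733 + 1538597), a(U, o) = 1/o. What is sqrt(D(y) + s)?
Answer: I*sqrt(20523654084423017885)/12369 ≈ 3.6626e+5*I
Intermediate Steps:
s = -4158600496032/31 (s = (-33669 + 1/1085)*(2445733 + 1538597) = (-33669 + 1/1085)*3984330 = -36530864/1085*3984330 = -4158600496032/31 ≈ -1.3415e+11)
y = 1013/917 (y = 2026*(1/1834) = 1013/917 ≈ 1.1047)
D(J) = 1639/1197 (D(J) = 1639*(1/1197) = 1639/1197)
sqrt(D(y) + s) = sqrt(1639/1197 - 4158600496032/31) = sqrt(-4977844793699495/37107) = I*sqrt(20523654084423017885)/12369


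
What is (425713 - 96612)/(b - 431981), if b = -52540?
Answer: -329101/484521 ≈ -0.67923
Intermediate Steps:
(425713 - 96612)/(b - 431981) = (425713 - 96612)/(-52540 - 431981) = 329101/(-484521) = 329101*(-1/484521) = -329101/484521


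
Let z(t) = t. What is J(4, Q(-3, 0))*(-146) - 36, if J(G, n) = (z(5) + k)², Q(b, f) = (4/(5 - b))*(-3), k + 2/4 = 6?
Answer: -32265/2 ≈ -16133.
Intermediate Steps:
k = 11/2 (k = -½ + 6 = 11/2 ≈ 5.5000)
Q(b, f) = -12/(5 - b) (Q(b, f) = (4/(5 - b))*(-3) = -12/(5 - b))
J(G, n) = 441/4 (J(G, n) = (5 + 11/2)² = (21/2)² = 441/4)
J(4, Q(-3, 0))*(-146) - 36 = (441/4)*(-146) - 36 = -32193/2 - 36 = -32265/2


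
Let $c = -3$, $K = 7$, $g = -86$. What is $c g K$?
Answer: $1806$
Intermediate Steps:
$c g K = \left(-3\right) \left(-86\right) 7 = 258 \cdot 7 = 1806$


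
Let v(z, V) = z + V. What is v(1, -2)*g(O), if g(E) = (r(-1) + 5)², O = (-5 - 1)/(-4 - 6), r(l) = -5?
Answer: 0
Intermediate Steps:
v(z, V) = V + z
O = ⅗ (O = -6/(-10) = -6*(-⅒) = ⅗ ≈ 0.60000)
g(E) = 0 (g(E) = (-5 + 5)² = 0² = 0)
v(1, -2)*g(O) = (-2 + 1)*0 = -1*0 = 0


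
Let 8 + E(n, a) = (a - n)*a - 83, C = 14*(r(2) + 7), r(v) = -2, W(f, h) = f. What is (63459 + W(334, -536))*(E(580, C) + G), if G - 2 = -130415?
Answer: -10602651772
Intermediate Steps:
G = -130413 (G = 2 - 130415 = -130413)
C = 70 (C = 14*(-2 + 7) = 14*5 = 70)
E(n, a) = -91 + a*(a - n) (E(n, a) = -8 + ((a - n)*a - 83) = -8 + (a*(a - n) - 83) = -8 + (-83 + a*(a - n)) = -91 + a*(a - n))
(63459 + W(334, -536))*(E(580, C) + G) = (63459 + 334)*((-91 + 70² - 1*70*580) - 130413) = 63793*((-91 + 4900 - 40600) - 130413) = 63793*(-35791 - 130413) = 63793*(-166204) = -10602651772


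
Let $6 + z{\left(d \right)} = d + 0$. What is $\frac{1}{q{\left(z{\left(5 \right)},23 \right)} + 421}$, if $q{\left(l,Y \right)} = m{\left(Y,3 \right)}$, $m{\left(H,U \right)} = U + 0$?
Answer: $\frac{1}{424} \approx 0.0023585$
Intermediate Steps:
$m{\left(H,U \right)} = U$
$z{\left(d \right)} = -6 + d$ ($z{\left(d \right)} = -6 + \left(d + 0\right) = -6 + d$)
$q{\left(l,Y \right)} = 3$
$\frac{1}{q{\left(z{\left(5 \right)},23 \right)} + 421} = \frac{1}{3 + 421} = \frac{1}{424}$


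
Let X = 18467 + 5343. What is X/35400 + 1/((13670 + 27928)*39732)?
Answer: 327937458913/487567662120 ≈ 0.67260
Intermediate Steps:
X = 23810
X/35400 + 1/((13670 + 27928)*39732) = 23810/35400 + 1/((13670 + 27928)*39732) = 23810*(1/35400) + (1/39732)/41598 = 2381/3540 + (1/41598)*(1/39732) = 2381/3540 + 1/1652771736 = 327937458913/487567662120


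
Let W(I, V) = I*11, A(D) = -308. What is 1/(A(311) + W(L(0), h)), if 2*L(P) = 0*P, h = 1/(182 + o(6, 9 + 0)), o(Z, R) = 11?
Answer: -1/308 ≈ -0.0032468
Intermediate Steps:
h = 1/193 (h = 1/(182 + 11) = 1/193 ≈ 0.0051813)
L(P) = 0 (L(P) = (0*P)/2 = (½)*0 = 0)
W(I, V) = 11*I
1/(A(311) + W(L(0), h)) = 1/(-308 + 11*0) = 1/(-308 + 0) = 1/(-308) = -1/308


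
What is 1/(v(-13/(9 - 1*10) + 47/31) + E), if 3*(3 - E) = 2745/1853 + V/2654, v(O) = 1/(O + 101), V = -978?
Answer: 8805431911/23226056148 ≈ 0.37912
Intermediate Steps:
v(O) = 1/(101 + O)
E = 6464627/2458931 (E = 3 - (2745/1853 - 978/2654)/3 = 3 - (2745*(1/1853) - 978*1/2654)/3 = 3 - (2745/1853 - 489/1327)/3 = 3 - 1/3*2736498/2458931 = 3 - 912166/2458931 = 6464627/2458931 ≈ 2.6290)
1/(v(-13/(9 - 1*10) + 47/31) + E) = 1/(1/(101 + (-13/(9 - 1*10) + 47/31)) + 6464627/2458931) = 1/(1/(101 + (-13/(9 - 10) + 47*(1/31))) + 6464627/2458931) = 1/(1/(101 + (-13/(-1) + 47/31)) + 6464627/2458931) = 1/(1/(101 + (-13*(-1) + 47/31)) + 6464627/2458931) = 1/(1/(101 + (13 + 47/31)) + 6464627/2458931) = 1/(1/(101 + 450/31) + 6464627/2458931) = 1/(1/(3581/31) + 6464627/2458931) = 1/(31/3581 + 6464627/2458931) = 1/(23226056148/8805431911) = 8805431911/23226056148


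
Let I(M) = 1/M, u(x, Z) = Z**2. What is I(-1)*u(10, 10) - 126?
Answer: -226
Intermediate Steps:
I(-1)*u(10, 10) - 126 = 10**2/(-1) - 126 = -1*100 - 126 = -100 - 126 = -226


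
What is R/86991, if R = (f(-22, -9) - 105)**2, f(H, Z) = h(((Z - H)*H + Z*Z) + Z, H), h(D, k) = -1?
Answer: 11236/86991 ≈ 0.12916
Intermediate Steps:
f(H, Z) = -1
R = 11236 (R = (-1 - 105)**2 = (-106)**2 = 11236)
R/86991 = 11236/86991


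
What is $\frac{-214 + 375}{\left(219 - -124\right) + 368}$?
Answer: $\frac{161}{711} \approx 0.22644$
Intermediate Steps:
$\frac{-214 + 375}{\left(219 - -124\right) + 368} = \frac{161}{\left(219 + 124\right) + 368} = \frac{161}{343 + 368} = \frac{161}{711}$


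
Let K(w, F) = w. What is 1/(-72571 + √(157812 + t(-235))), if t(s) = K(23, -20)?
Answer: -72571/5266392206 - √157835/5266392206 ≈ -1.3855e-5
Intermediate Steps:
t(s) = 23
1/(-72571 + √(157812 + t(-235))) = 1/(-72571 + √(157812 + 23)) = 1/(-72571 + √157835)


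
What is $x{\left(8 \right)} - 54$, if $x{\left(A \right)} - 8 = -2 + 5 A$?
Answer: $-8$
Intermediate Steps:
$x{\left(A \right)} = 6 + 5 A$ ($x{\left(A \right)} = 8 + \left(-2 + 5 A\right) = 6 + 5 A$)
$x{\left(8 \right)} - 54 = \left(6 + 5 \cdot 8\right) - 54 = \left(6 + 40\right) - 54 = 46 - 54 = -8$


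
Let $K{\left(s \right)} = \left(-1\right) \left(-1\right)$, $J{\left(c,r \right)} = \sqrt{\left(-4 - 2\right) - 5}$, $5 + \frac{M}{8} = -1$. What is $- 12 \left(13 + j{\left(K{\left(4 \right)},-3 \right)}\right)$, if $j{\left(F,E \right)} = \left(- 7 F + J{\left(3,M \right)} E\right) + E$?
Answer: $-36 + 36 i \sqrt{11} \approx -36.0 + 119.4 i$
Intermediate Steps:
$M = -48$ ($M = -40 + 8 \left(-1\right) = -40 - 8 = -48$)
$J{\left(c,r \right)} = i \sqrt{11}$ ($J{\left(c,r \right)} = \sqrt{\left(-4 - 2\right) - 5} = \sqrt{-6 - 5} = \sqrt{-11} = i \sqrt{11}$)
$K{\left(s \right)} = 1$
$j{\left(F,E \right)} = E - 7 F + i E \sqrt{11}$ ($j{\left(F,E \right)} = \left(- 7 F + i \sqrt{11} E\right) + E = \left(- 7 F + i E \sqrt{11}\right) + E = E - 7 F + i E \sqrt{11}$)
$- 12 \left(13 + j{\left(K{\left(4 \right)},-3 \right)}\right) = - 12 \left(13 - \left(10 - i \left(-3\right) \sqrt{11}\right)\right) = - 12 \left(13 - \left(10 + 3 i \sqrt{11}\right)\right) = - 12 \left(3 - 3 i \sqrt{11}\right) = -36 + 36 i \sqrt{11}$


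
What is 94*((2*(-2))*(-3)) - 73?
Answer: 1055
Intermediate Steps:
94*((2*(-2))*(-3)) - 73 = 94*(-4*(-3)) - 73 = 94*12 - 73 = 1128 - 73 = 1055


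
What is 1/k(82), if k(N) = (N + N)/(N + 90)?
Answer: 43/41 ≈ 1.0488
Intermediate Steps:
k(N) = 2*N/(90 + N) (k(N) = (2*N)/(90 + N) = 2*N/(90 + N))
1/k(82) = 1/(2*82/(90 + 82)) = 1/(2*82/172) = 1/(2*82*(1/172)) = 1/(41/43) = 43/41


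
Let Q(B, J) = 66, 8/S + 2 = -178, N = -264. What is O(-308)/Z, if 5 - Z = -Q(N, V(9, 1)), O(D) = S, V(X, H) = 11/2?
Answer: -2/3195 ≈ -0.00062598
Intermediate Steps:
V(X, H) = 11/2 (V(X, H) = 11*(½) = 11/2)
S = -2/45 (S = 8/(-2 - 178) = 8/(-180) = 8*(-1/180) = -2/45 ≈ -0.044444)
O(D) = -2/45
Z = 71 (Z = 5 - (-1)*66 = 5 - 1*(-66) = 5 + 66 = 71)
O(-308)/Z = -2/45/71 = -2/45*1/71 = -2/3195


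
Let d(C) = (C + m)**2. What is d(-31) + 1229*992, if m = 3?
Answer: 1219952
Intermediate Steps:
d(C) = (3 + C)**2 (d(C) = (C + 3)**2 = (3 + C)**2)
d(-31) + 1229*992 = (3 - 31)**2 + 1229*992 = (-28)**2 + 1219168 = 784 + 1219168 = 1219952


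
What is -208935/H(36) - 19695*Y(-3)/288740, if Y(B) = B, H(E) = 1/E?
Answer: -434360809863/57748 ≈ -7.5217e+6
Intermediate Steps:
-208935/H(36) - 19695*Y(-3)/288740 = -208935/(1/36) - 19695*(-3)/288740 = -208935/1/36 + 59085*(1/288740) = -208935*36 + 11817/57748 = -7521660 + 11817/57748 = -434360809863/57748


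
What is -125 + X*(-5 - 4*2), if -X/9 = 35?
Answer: 3970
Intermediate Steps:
X = -315 (X = -9*35 = -315)
-125 + X*(-5 - 4*2) = -125 - 315*(-5 - 4*2) = -125 - 315*(-5 - 8) = -125 - 315*(-13) = -125 + 4095 = 3970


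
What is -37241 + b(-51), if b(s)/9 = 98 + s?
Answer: -36818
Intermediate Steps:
b(s) = 882 + 9*s (b(s) = 9*(98 + s) = 882 + 9*s)
-37241 + b(-51) = -37241 + (882 + 9*(-51)) = -37241 + (882 - 459) = -37241 + 423 = -36818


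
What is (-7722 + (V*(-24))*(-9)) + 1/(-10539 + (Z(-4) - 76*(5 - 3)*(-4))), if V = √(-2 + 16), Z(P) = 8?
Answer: -76625407/9923 + 216*√14 ≈ -6913.8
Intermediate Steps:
V = √14 ≈ 3.7417
(-7722 + (V*(-24))*(-9)) + 1/(-10539 + (Z(-4) - 76*(5 - 3)*(-4))) = (-7722 + (√14*(-24))*(-9)) + 1/(-10539 + (8 - 76*(5 - 3)*(-4))) = (-7722 - 24*√14*(-9)) + 1/(-10539 + (8 - 152*(-4))) = (-7722 + 216*√14) + 1/(-10539 + (8 - 76*(-8))) = (-7722 + 216*√14) + 1/(-10539 + (8 + 608)) = (-7722 + 216*√14) + 1/(-10539 + 616) = (-7722 + 216*√14) + 1/(-9923) = (-7722 + 216*√14) - 1/9923 = -76625407/9923 + 216*√14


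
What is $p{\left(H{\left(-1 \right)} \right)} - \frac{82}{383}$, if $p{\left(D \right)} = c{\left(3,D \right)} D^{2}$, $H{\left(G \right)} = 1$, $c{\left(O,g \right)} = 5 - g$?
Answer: $\frac{1450}{383} \approx 3.7859$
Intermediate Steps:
$p{\left(D \right)} = D^{2} \left(5 - D\right)$ ($p{\left(D \right)} = \left(5 - D\right) D^{2} = D^{2} \left(5 - D\right)$)
$p{\left(H{\left(-1 \right)} \right)} - \frac{82}{383} = 1^{2} \left(5 - 1\right) - \frac{82}{383} = 1 \left(5 - 1\right) - \frac{82}{383} = 1 \cdot 4 - \frac{82}{383} = 4 - \frac{82}{383} = \frac{1450}{383}$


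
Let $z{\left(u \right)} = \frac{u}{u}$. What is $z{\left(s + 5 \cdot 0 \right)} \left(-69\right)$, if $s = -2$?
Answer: $-69$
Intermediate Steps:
$z{\left(u \right)} = 1$
$z{\left(s + 5 \cdot 0 \right)} \left(-69\right) = 1 \left(-69\right) = -69$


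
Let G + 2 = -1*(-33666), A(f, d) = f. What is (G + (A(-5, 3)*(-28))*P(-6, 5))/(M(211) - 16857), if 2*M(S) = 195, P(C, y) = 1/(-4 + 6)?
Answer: -67468/33519 ≈ -2.0128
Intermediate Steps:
P(C, y) = 1/2
M(S) = 195/2 (M(S) = (1/2)*195 = 195/2)
G = 33664 (G = -2 - 1*(-33666) = -2 + 33666 = 33664)
(G + (A(-5, 3)*(-28))*P(-6, 5))/(M(211) - 16857) = (33664 - 5*(-28)*(1/2))/(195/2 - 16857) = (33664 + 140*(1/2))/(-33519/2) = (33664 + 70)*(-2/33519) = 33734*(-2/33519) = -67468/33519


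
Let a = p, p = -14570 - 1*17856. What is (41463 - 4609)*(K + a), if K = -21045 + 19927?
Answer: -1236230576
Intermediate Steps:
p = -32426 (p = -14570 - 17856 = -32426)
a = -32426
K = -1118
(41463 - 4609)*(K + a) = (41463 - 4609)*(-1118 - 32426) = 36854*(-33544) = -1236230576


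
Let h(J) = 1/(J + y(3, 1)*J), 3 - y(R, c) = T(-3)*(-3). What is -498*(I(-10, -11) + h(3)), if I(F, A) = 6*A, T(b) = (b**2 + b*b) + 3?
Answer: 2201990/67 ≈ 32866.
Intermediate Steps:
T(b) = 3 + 2*b**2 (T(b) = (b**2 + b**2) + 3 = 2*b**2 + 3 = 3 + 2*b**2)
y(R, c) = 66 (y(R, c) = 3 - (3 + 2*(-3)**2)*(-3) = 3 - (3 + 2*9)*(-3) = 3 - (3 + 18)*(-3) = 3 - 21*(-3) = 3 - 1*(-63) = 3 + 63 = 66)
h(J) = 1/(67*J) (h(J) = 1/(J + 66*J) = 1/(67*J))
-498*(I(-10, -11) + h(3)) = -498*(6*(-11) + (1/67)/3) = -498*(-66 + (1/67)*(1/3)) = -498*(-66 + 1/201) = -498*(-13265/201) = 2201990/67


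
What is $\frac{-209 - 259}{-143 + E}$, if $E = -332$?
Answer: $\frac{468}{475} \approx 0.98526$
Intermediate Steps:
$\frac{-209 - 259}{-143 + E} = \frac{-209 - 259}{-143 - 332} = \frac{-209 - 259}{-475} = \left(-209 - 259\right) \left(- \frac{1}{475}\right) = \left(-468\right) \left(- \frac{1}{475}\right) = \frac{468}{475}$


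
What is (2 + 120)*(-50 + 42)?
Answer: -976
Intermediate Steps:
(2 + 120)*(-50 + 42) = 122*(-8) = -976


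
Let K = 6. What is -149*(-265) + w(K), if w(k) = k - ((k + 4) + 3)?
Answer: 39478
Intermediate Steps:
w(k) = -7 (w(k) = k - ((4 + k) + 3) = k - (7 + k) = k + (-7 - k) = -7)
-149*(-265) + w(K) = -149*(-265) - 7 = 39485 - 7 = 39478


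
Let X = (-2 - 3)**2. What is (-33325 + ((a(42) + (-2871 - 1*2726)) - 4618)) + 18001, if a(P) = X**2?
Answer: -24914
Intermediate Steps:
X = 25 (X = (-5)**2 = 25)
a(P) = 625 (a(P) = 25**2 = 625)
(-33325 + ((a(42) + (-2871 - 1*2726)) - 4618)) + 18001 = (-33325 + ((625 + (-2871 - 1*2726)) - 4618)) + 18001 = (-33325 + ((625 + (-2871 - 2726)) - 4618)) + 18001 = (-33325 + ((625 - 5597) - 4618)) + 18001 = (-33325 + (-4972 - 4618)) + 18001 = (-33325 - 9590) + 18001 = -42915 + 18001 = -24914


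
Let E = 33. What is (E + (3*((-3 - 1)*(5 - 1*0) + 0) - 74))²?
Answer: 10201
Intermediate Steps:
(E + (3*((-3 - 1)*(5 - 1*0) + 0) - 74))² = (33 + (3*((-3 - 1)*(5 - 1*0) + 0) - 74))² = (33 + (3*(-4*(5 + 0) + 0) - 74))² = (33 + (3*(-4*5 + 0) - 74))² = (33 + (3*(-20 + 0) - 74))² = (33 + (3*(-20) - 74))² = (33 + (-60 - 74))² = (33 - 134)² = (-101)² = 10201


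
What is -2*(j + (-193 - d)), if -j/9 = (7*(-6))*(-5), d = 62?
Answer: 4290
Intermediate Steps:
j = -1890 (j = -9*7*(-6)*(-5) = -(-378)*(-5) = -9*210 = -1890)
-2*(j + (-193 - d)) = -2*(-1890 + (-193 - 1*62)) = -2*(-1890 + (-193 - 62)) = -2*(-1890 - 255) = -2*(-2145) = 4290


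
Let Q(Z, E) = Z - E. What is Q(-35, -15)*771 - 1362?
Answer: -16782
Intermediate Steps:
Q(-35, -15)*771 - 1362 = (-35 - 1*(-15))*771 - 1362 = (-35 + 15)*771 - 1362 = -20*771 - 1362 = -15420 - 1362 = -16782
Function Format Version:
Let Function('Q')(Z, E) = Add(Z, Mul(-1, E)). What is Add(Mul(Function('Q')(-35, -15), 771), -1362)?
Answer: -16782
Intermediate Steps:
Add(Mul(Function('Q')(-35, -15), 771), -1362) = Add(Mul(Add(-35, Mul(-1, -15)), 771), -1362) = Add(Mul(Add(-35, 15), 771), -1362) = Add(Mul(-20, 771), -1362) = Add(-15420, -1362) = -16782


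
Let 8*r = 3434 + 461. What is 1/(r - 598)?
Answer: -8/889 ≈ -0.0089989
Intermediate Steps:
r = 3895/8 (r = (3434 + 461)/8 = (⅛)*3895 = 3895/8 ≈ 486.88)
1/(r - 598) = 1/(3895/8 - 598) = 1/(-889/8) = -8/889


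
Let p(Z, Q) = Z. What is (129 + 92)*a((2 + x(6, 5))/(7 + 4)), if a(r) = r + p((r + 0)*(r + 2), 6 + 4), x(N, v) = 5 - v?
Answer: 15470/121 ≈ 127.85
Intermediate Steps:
a(r) = r + r*(2 + r) (a(r) = r + (r + 0)*(r + 2) = r + r*(2 + r))
(129 + 92)*a((2 + x(6, 5))/(7 + 4)) = (129 + 92)*(((2 + (5 - 1*5))/(7 + 4))*(3 + (2 + (5 - 1*5))/(7 + 4))) = 221*(((2 + (5 - 5))/11)*(3 + (2 + (5 - 5))/11)) = 221*(((2 + 0)*(1/11))*(3 + (2 + 0)*(1/11))) = 221*((2*(1/11))*(3 + 2*(1/11))) = 221*(2*(3 + 2/11)/11) = 221*((2/11)*(35/11)) = 221*(70/121) = 15470/121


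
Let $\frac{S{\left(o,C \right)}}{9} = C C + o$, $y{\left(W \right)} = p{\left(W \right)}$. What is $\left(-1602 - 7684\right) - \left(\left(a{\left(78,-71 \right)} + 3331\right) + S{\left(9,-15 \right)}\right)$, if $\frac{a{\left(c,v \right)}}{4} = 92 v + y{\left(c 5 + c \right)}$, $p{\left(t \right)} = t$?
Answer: $9533$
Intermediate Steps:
$y{\left(W \right)} = W$
$a{\left(c,v \right)} = 24 c + 368 v$ ($a{\left(c,v \right)} = 4 \left(92 v + \left(c 5 + c\right)\right) = 4 \left(92 v + \left(5 c + c\right)\right) = 4 \left(92 v + 6 c\right) = 4 \left(6 c + 92 v\right) = 24 c + 368 v$)
$S{\left(o,C \right)} = 9 o + 9 C^{2}$ ($S{\left(o,C \right)} = 9 \left(C C + o\right) = 9 \left(C^{2} + o\right) = 9 \left(o + C^{2}\right) = 9 o + 9 C^{2}$)
$\left(-1602 - 7684\right) - \left(\left(a{\left(78,-71 \right)} + 3331\right) + S{\left(9,-15 \right)}\right) = \left(-1602 - 7684\right) - \left(\left(\left(24 \cdot 78 + 368 \left(-71\right)\right) + 3331\right) + \left(9 \cdot 9 + 9 \left(-15\right)^{2}\right)\right) = -9286 - \left(\left(\left(1872 - 26128\right) + 3331\right) + \left(81 + 9 \cdot 225\right)\right) = -9286 - \left(\left(-24256 + 3331\right) + \left(81 + 2025\right)\right) = -9286 - \left(-20925 + 2106\right) = -9286 - -18819 = -9286 + 18819 = 9533$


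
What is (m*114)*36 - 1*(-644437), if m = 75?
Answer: 952237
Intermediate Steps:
(m*114)*36 - 1*(-644437) = (75*114)*36 - 1*(-644437) = 8550*36 + 644437 = 307800 + 644437 = 952237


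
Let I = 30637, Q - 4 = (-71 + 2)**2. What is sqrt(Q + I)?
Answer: sqrt(35402) ≈ 188.15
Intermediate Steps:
Q = 4765 (Q = 4 + (-71 + 2)**2 = 4 + (-69)**2 = 4 + 4761 = 4765)
sqrt(Q + I) = sqrt(4765 + 30637) = sqrt(35402)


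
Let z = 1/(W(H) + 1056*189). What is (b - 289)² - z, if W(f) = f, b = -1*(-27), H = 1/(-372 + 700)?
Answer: 4493680131804/65463553 ≈ 68644.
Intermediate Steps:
H = 1/328 ≈ 0.0030488
b = 27
z = 328/65463553 (z = 1/(1/328 + 1056*189) = 1/(1/328 + 199584) = 1/(65463553/328) = 328/65463553 ≈ 5.0104e-6)
(b - 289)² - z = (27 - 289)² - 1*328/65463553 = (-262)² - 328/65463553 = 68644 - 328/65463553 = 4493680131804/65463553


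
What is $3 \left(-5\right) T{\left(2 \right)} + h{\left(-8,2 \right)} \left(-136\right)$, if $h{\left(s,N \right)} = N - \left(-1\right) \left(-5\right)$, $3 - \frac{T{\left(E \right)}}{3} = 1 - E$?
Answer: $228$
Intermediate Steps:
$T{\left(E \right)} = 6 + 3 E$ ($T{\left(E \right)} = 9 - 3 \left(1 - E\right) = 9 + \left(-3 + 3 E\right) = 6 + 3 E$)
$h{\left(s,N \right)} = -5 + N$ ($h{\left(s,N \right)} = N - 5 = -5 + N$)
$3 \left(-5\right) T{\left(2 \right)} + h{\left(-8,2 \right)} \left(-136\right) = 3 \left(-5\right) \left(6 + 3 \cdot 2\right) + \left(-5 + 2\right) \left(-136\right) = - 15 \left(6 + 6\right) - -408 = \left(-15\right) 12 + 408 = -180 + 408 = 228$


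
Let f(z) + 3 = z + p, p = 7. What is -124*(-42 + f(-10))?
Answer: 5952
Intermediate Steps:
f(z) = 4 + z (f(z) = -3 + (z + 7) = -3 + (7 + z) = 4 + z)
-124*(-42 + f(-10)) = -124*(-42 + (4 - 10)) = -124*(-42 - 6) = -124*(-48) = 5952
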